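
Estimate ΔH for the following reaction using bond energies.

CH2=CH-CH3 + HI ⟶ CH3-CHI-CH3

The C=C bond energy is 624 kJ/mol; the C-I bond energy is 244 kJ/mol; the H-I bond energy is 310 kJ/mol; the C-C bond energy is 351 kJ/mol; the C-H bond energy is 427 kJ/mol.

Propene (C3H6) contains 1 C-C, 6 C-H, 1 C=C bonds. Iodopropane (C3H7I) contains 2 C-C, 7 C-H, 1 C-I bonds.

Bonds broken (reactants):
  C-C: 1 × 351 = 351
  C-H: 6 × 427 = 2562
  C=C: 1 × 624 = 624
  H-I: 1 × 310 = 310
  Σ(broken) = 3847 kJ
Bonds formed (products):
  C-C: 2 × 351 = 702
  C-H: 7 × 427 = 2989
  C-I: 1 × 244 = 244
  Σ(formed) = 3935 kJ
ΔH = Σ(broken) − Σ(formed) = 3847 − 3935 = −88 kJ

ΔH ≈ −88 kJ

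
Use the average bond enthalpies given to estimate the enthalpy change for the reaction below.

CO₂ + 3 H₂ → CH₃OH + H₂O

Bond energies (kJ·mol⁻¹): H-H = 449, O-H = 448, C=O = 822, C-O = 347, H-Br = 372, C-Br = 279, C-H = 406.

Bonds broken (reactants):
  C=O: 2 × 822 = 1644
  H-H: 3 × 449 = 1347
  Σ(broken) = 2991 kJ
Bonds formed (products):
  C-H: 3 × 406 = 1218
  C-O: 1 × 347 = 347
  O-H: 3 × 448 = 1344
  Σ(formed) = 2909 kJ
ΔH = Σ(broken) − Σ(formed) = 2991 − 2909 = +82 kJ

ΔH ≈ +82 kJ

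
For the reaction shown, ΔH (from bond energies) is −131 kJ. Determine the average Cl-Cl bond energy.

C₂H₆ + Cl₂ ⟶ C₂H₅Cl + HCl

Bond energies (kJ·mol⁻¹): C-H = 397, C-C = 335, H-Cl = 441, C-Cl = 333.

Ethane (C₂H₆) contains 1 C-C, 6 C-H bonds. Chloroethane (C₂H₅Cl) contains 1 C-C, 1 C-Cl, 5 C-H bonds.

D(Cl-Cl) ≈ 246 kJ/mol

Let D be the Cl-Cl bond energy.
Σ(broken) = 1×335 + 6×397 + 1×D = 2717 + D
Σ(formed) = 1×335 + 1×333 + 5×397 + 1×441 = 3094
ΔH = Σ(broken) − Σ(formed) = (2717 + D) − (3094) = −377 + D
Setting this equal to −131 kJ gives D = 246 kJ/mol.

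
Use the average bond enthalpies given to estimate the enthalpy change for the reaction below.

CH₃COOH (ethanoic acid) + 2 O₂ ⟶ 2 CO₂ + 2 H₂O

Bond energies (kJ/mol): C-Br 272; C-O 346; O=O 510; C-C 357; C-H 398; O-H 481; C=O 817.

ΔH ≈ −977 kJ

Bonds broken (reactants):
  C-C: 1 × 357 = 357
  C-H: 3 × 398 = 1194
  C-O: 1 × 346 = 346
  C=O: 1 × 817 = 817
  O-H: 1 × 481 = 481
  O=O: 2 × 510 = 1020
  Σ(broken) = 4215 kJ
Bonds formed (products):
  C=O: 4 × 817 = 3268
  O-H: 4 × 481 = 1924
  Σ(formed) = 5192 kJ
ΔH = Σ(broken) − Σ(formed) = 4215 − 5192 = −977 kJ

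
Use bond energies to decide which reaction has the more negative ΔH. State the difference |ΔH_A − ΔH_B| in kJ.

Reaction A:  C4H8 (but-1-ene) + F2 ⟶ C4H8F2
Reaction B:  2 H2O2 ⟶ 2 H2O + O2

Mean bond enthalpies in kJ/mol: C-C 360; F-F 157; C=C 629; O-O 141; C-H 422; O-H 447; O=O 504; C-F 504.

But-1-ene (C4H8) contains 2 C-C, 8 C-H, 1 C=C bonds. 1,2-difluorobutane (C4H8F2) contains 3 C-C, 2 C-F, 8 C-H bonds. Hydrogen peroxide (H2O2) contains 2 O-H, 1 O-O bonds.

Reaction A:
  Bonds broken (reactants):
    C-C: 2 × 360 = 720
    C-H: 8 × 422 = 3376
    C=C: 1 × 629 = 629
    F-F: 1 × 157 = 157
    Σ(broken) = 4882 kJ
  Bonds formed (products):
    C-C: 3 × 360 = 1080
    C-F: 2 × 504 = 1008
    C-H: 8 × 422 = 3376
    Σ(formed) = 5464 kJ
  ΔH_A = 4882 − 5464 = −582 kJ
Reaction B:
  Bonds broken (reactants):
    O-H: 4 × 447 = 1788
    O-O: 2 × 141 = 282
    Σ(broken) = 2070 kJ
  Bonds formed (products):
    O-H: 4 × 447 = 1788
    O=O: 1 × 504 = 504
    Σ(formed) = 2292 kJ
  ΔH_B = 2070 − 2292 = −222 kJ
ΔH_A − ΔH_B = −360 kJ, so reaction A has the more negative ΔH; |ΔH_A − ΔH_B| = 360 kJ.

Reaction A, by 360 kJ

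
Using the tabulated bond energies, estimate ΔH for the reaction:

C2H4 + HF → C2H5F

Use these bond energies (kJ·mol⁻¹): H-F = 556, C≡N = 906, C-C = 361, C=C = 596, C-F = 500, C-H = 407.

ΔH ≈ −116 kJ

Bonds broken (reactants):
  C-H: 4 × 407 = 1628
  C=C: 1 × 596 = 596
  H-F: 1 × 556 = 556
  Σ(broken) = 2780 kJ
Bonds formed (products):
  C-C: 1 × 361 = 361
  C-F: 1 × 500 = 500
  C-H: 5 × 407 = 2035
  Σ(formed) = 2896 kJ
ΔH = Σ(broken) − Σ(formed) = 2780 − 2896 = −116 kJ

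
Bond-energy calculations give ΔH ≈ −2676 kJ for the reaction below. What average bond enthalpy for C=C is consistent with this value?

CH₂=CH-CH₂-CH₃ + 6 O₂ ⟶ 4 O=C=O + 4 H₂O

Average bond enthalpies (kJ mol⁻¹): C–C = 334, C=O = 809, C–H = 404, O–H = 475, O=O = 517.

D(C=C) ≈ 594 kJ/mol

Let D be the C=C bond energy.
Σ(broken) = 2×334 + 8×404 + 1×D + 6×517 = 7002 + D
Σ(formed) = 8×809 + 8×475 = 10272
ΔH = Σ(broken) − Σ(formed) = (7002 + D) − (10272) = −3270 + D
Setting this equal to −2676 kJ gives D = 594 kJ/mol.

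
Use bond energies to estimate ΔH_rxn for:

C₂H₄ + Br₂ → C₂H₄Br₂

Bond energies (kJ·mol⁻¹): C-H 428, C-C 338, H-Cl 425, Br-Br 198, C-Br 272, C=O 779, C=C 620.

ΔH ≈ −64 kJ

Bonds broken (reactants):
  Br-Br: 1 × 198 = 198
  C-H: 4 × 428 = 1712
  C=C: 1 × 620 = 620
  Σ(broken) = 2530 kJ
Bonds formed (products):
  C-Br: 2 × 272 = 544
  C-C: 1 × 338 = 338
  C-H: 4 × 428 = 1712
  Σ(formed) = 2594 kJ
ΔH = Σ(broken) − Σ(formed) = 2530 − 2594 = −64 kJ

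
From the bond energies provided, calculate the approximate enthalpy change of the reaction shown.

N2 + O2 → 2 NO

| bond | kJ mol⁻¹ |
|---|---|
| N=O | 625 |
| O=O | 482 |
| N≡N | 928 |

Bonds broken (reactants):
  N≡N: 1 × 928 = 928
  O=O: 1 × 482 = 482
  Σ(broken) = 1410 kJ
Bonds formed (products):
  N=O: 2 × 625 = 1250
  Σ(formed) = 1250 kJ
ΔH = Σ(broken) − Σ(formed) = 1410 − 1250 = +160 kJ

ΔH ≈ +160 kJ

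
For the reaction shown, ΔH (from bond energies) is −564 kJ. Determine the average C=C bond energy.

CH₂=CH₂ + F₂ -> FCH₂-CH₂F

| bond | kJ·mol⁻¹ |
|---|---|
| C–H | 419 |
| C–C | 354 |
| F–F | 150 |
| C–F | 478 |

D(C=C) ≈ 596 kJ/mol

Let D be the C=C bond energy.
Σ(broken) = 4×419 + 1×D + 1×150 = 1826 + D
Σ(formed) = 1×354 + 2×478 + 4×419 = 2986
ΔH = Σ(broken) − Σ(formed) = (1826 + D) − (2986) = −1160 + D
Setting this equal to −564 kJ gives D = 596 kJ/mol.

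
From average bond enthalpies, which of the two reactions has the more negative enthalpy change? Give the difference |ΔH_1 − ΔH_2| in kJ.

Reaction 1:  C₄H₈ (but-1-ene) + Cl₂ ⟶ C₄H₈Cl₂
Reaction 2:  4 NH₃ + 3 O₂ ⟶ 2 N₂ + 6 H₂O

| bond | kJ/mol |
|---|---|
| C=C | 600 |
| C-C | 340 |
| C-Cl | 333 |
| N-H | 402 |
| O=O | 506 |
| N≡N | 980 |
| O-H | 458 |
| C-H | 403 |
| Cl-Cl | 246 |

Reaction 1:
  Bonds broken (reactants):
    C-C: 2 × 340 = 680
    C-H: 8 × 403 = 3224
    C=C: 1 × 600 = 600
    Cl-Cl: 1 × 246 = 246
    Σ(broken) = 4750 kJ
  Bonds formed (products):
    C-C: 3 × 340 = 1020
    C-Cl: 2 × 333 = 666
    C-H: 8 × 403 = 3224
    Σ(formed) = 4910 kJ
  ΔH_1 = 4750 − 4910 = −160 kJ
Reaction 2:
  Bonds broken (reactants):
    N-H: 12 × 402 = 4824
    O=O: 3 × 506 = 1518
    Σ(broken) = 6342 kJ
  Bonds formed (products):
    N≡N: 2 × 980 = 1960
    O-H: 12 × 458 = 5496
    Σ(formed) = 7456 kJ
  ΔH_2 = 6342 − 7456 = −1114 kJ
ΔH_1 − ΔH_2 = +954 kJ, so reaction 2 has the more negative ΔH; |ΔH_1 − ΔH_2| = 954 kJ.

Reaction 2, by 954 kJ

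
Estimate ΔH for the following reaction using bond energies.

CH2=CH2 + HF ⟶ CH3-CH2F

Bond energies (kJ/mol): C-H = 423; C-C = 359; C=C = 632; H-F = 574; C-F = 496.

ΔH ≈ −72 kJ

Bonds broken (reactants):
  C-H: 4 × 423 = 1692
  C=C: 1 × 632 = 632
  H-F: 1 × 574 = 574
  Σ(broken) = 2898 kJ
Bonds formed (products):
  C-C: 1 × 359 = 359
  C-F: 1 × 496 = 496
  C-H: 5 × 423 = 2115
  Σ(formed) = 2970 kJ
ΔH = Σ(broken) − Σ(formed) = 2898 − 2970 = −72 kJ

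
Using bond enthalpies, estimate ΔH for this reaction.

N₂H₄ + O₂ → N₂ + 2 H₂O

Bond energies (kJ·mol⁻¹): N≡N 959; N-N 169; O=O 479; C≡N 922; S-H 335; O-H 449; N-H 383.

ΔH ≈ −575 kJ

Bonds broken (reactants):
  N-H: 4 × 383 = 1532
  N-N: 1 × 169 = 169
  O=O: 1 × 479 = 479
  Σ(broken) = 2180 kJ
Bonds formed (products):
  N≡N: 1 × 959 = 959
  O-H: 4 × 449 = 1796
  Σ(formed) = 2755 kJ
ΔH = Σ(broken) − Σ(formed) = 2180 − 2755 = −575 kJ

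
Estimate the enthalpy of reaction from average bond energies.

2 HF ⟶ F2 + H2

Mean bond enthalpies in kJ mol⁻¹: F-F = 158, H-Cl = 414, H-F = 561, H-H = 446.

Bonds broken (reactants):
  H-F: 2 × 561 = 1122
  Σ(broken) = 1122 kJ
Bonds formed (products):
  F-F: 1 × 158 = 158
  H-H: 1 × 446 = 446
  Σ(formed) = 604 kJ
ΔH = Σ(broken) − Σ(formed) = 1122 − 604 = +518 kJ

ΔH ≈ +518 kJ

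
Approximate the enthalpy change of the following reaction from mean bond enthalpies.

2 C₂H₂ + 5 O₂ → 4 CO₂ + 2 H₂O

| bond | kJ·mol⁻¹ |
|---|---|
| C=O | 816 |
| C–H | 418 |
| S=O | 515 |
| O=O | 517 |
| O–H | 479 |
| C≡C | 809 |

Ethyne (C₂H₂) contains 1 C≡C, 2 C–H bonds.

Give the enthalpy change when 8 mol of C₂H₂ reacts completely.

Bonds broken (reactants):
  C≡C: 2 × 809 = 1618
  C–H: 4 × 418 = 1672
  O=O: 5 × 517 = 2585
  Σ(broken) = 5875 kJ
Bonds formed (products):
  C=O: 8 × 816 = 6528
  O–H: 4 × 479 = 1916
  Σ(formed) = 8444 kJ
ΔH = Σ(broken) − Σ(formed) = 5875 − 8444 = −2569 kJ
For 4× the reaction as written: 4 × (−2569) = −10276 kJ

ΔH = −10276 kJ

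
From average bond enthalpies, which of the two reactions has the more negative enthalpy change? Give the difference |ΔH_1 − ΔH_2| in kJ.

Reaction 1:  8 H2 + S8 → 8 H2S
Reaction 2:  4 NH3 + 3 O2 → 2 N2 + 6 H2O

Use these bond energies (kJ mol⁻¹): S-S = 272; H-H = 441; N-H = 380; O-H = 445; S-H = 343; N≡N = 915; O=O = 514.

Reaction 1:
  Bonds broken (reactants):
    H-H: 8 × 441 = 3528
    S-S: 8 × 272 = 2176
    Σ(broken) = 5704 kJ
  Bonds formed (products):
    S-H: 16 × 343 = 5488
    Σ(formed) = 5488 kJ
  ΔH_1 = 5704 − 5488 = +216 kJ
Reaction 2:
  Bonds broken (reactants):
    N-H: 12 × 380 = 4560
    O=O: 3 × 514 = 1542
    Σ(broken) = 6102 kJ
  Bonds formed (products):
    N≡N: 2 × 915 = 1830
    O-H: 12 × 445 = 5340
    Σ(formed) = 7170 kJ
  ΔH_2 = 6102 − 7170 = −1068 kJ
ΔH_1 − ΔH_2 = +1284 kJ, so reaction 2 has the more negative ΔH; |ΔH_1 − ΔH_2| = 1284 kJ.

Reaction 2, by 1284 kJ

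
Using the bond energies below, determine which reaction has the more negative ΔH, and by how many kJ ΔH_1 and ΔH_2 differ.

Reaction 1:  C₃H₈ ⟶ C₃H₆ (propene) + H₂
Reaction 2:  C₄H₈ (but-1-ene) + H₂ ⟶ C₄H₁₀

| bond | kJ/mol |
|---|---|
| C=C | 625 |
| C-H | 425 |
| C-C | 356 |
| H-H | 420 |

Reaction 2, by 322 kJ

Reaction 1:
  Bonds broken (reactants):
    C-C: 2 × 356 = 712
    C-H: 8 × 425 = 3400
    Σ(broken) = 4112 kJ
  Bonds formed (products):
    C-C: 1 × 356 = 356
    C-H: 6 × 425 = 2550
    C=C: 1 × 625 = 625
    H-H: 1 × 420 = 420
    Σ(formed) = 3951 kJ
  ΔH_1 = 4112 − 3951 = +161 kJ
Reaction 2:
  Bonds broken (reactants):
    C-C: 2 × 356 = 712
    C-H: 8 × 425 = 3400
    C=C: 1 × 625 = 625
    H-H: 1 × 420 = 420
    Σ(broken) = 5157 kJ
  Bonds formed (products):
    C-C: 3 × 356 = 1068
    C-H: 10 × 425 = 4250
    Σ(formed) = 5318 kJ
  ΔH_2 = 5157 − 5318 = −161 kJ
ΔH_1 − ΔH_2 = +322 kJ, so reaction 2 has the more negative ΔH; |ΔH_1 − ΔH_2| = 322 kJ.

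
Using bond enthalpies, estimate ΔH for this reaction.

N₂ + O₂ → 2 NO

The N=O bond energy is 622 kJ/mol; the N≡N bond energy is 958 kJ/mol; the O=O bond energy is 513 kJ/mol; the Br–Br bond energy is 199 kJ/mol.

Bonds broken (reactants):
  N≡N: 1 × 958 = 958
  O=O: 1 × 513 = 513
  Σ(broken) = 1471 kJ
Bonds formed (products):
  N=O: 2 × 622 = 1244
  Σ(formed) = 1244 kJ
ΔH = Σ(broken) − Σ(formed) = 1471 − 1244 = +227 kJ

ΔH ≈ +227 kJ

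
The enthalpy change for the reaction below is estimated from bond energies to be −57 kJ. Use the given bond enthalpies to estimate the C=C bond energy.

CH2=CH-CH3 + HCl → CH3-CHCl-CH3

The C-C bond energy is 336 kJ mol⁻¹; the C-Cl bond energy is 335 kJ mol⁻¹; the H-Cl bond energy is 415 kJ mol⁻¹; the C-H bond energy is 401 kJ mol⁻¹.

Let D be the C=C bond energy.
Σ(broken) = 1×336 + 6×401 + 1×D + 1×415 = 3157 + D
Σ(formed) = 2×336 + 1×335 + 7×401 = 3814
ΔH = Σ(broken) − Σ(formed) = (3157 + D) − (3814) = −657 + D
Setting this equal to −57 kJ gives D = 600 kJ/mol.

D(C=C) ≈ 600 kJ/mol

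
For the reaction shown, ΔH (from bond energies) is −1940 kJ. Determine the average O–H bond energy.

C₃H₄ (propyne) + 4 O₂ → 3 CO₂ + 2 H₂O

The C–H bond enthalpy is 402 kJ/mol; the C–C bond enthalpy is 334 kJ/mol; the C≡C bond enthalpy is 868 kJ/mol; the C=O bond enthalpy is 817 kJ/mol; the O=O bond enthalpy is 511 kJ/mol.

Let D be the O–H bond energy.
Σ(broken) = 1×868 + 1×334 + 4×402 + 4×511 = 4854
Σ(formed) = 6×817 + 4×D = 4902 + 4D
ΔH = Σ(broken) − Σ(formed) = (4854) − (4902 + 4D) = −48 − 4D
Setting this equal to −1940 kJ gives 4D = 1892, so D = 473 kJ/mol.

D(O–H) ≈ 473 kJ/mol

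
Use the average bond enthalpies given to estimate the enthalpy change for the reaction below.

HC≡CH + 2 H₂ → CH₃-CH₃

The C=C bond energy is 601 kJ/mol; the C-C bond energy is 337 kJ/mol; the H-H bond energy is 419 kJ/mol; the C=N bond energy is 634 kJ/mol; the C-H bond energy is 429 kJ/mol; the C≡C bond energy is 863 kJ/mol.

Bonds broken (reactants):
  C≡C: 1 × 863 = 863
  C-H: 2 × 429 = 858
  H-H: 2 × 419 = 838
  Σ(broken) = 2559 kJ
Bonds formed (products):
  C-C: 1 × 337 = 337
  C-H: 6 × 429 = 2574
  Σ(formed) = 2911 kJ
ΔH = Σ(broken) − Σ(formed) = 2559 − 2911 = −352 kJ

ΔH ≈ −352 kJ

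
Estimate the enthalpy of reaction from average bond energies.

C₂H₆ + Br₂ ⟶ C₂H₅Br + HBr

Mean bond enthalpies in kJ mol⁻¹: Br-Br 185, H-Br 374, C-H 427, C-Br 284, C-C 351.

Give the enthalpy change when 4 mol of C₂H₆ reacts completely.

Bonds broken (reactants):
  Br-Br: 1 × 185 = 185
  C-C: 1 × 351 = 351
  C-H: 6 × 427 = 2562
  Σ(broken) = 3098 kJ
Bonds formed (products):
  C-Br: 1 × 284 = 284
  C-C: 1 × 351 = 351
  C-H: 5 × 427 = 2135
  H-Br: 1 × 374 = 374
  Σ(formed) = 3144 kJ
ΔH = Σ(broken) − Σ(formed) = 3098 − 3144 = −46 kJ
For 4× the reaction as written: 4 × (−46) = −184 kJ

ΔH = −184 kJ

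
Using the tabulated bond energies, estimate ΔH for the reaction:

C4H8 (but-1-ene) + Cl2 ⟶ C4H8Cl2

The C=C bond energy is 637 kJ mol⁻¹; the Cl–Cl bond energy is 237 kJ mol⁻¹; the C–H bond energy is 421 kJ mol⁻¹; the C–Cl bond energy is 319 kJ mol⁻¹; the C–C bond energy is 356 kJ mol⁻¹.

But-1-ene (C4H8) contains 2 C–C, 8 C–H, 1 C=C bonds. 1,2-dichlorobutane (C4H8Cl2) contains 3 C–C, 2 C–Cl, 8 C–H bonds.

Bonds broken (reactants):
  C–C: 2 × 356 = 712
  C–H: 8 × 421 = 3368
  C=C: 1 × 637 = 637
  Cl–Cl: 1 × 237 = 237
  Σ(broken) = 4954 kJ
Bonds formed (products):
  C–C: 3 × 356 = 1068
  C–Cl: 2 × 319 = 638
  C–H: 8 × 421 = 3368
  Σ(formed) = 5074 kJ
ΔH = Σ(broken) − Σ(formed) = 4954 − 5074 = −120 kJ

ΔH ≈ −120 kJ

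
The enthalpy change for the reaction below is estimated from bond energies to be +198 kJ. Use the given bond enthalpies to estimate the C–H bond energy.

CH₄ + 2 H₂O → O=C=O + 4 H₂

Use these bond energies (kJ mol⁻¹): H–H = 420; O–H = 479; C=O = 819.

Let D be the C–H bond energy.
Σ(broken) = 4×D + 4×479 = 1916 + 4D
Σ(formed) = 2×819 + 4×420 = 3318
ΔH = Σ(broken) − Σ(formed) = (1916 + 4D) − (3318) = −1402 + 4D
Setting this equal to +198 kJ gives 4D = 1600, so D = 400 kJ/mol.

D(C–H) ≈ 400 kJ/mol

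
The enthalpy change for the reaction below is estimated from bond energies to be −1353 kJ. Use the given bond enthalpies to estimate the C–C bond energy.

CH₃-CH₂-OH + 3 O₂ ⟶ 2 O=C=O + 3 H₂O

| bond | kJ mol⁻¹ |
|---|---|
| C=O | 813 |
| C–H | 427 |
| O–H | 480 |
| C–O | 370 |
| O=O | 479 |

D(C–C) ≈ 357 kJ/mol

Let D be the C–C bond energy.
Σ(broken) = 1×D + 5×427 + 1×370 + 1×480 + 3×479 = 4422 + D
Σ(formed) = 4×813 + 6×480 = 6132
ΔH = Σ(broken) − Σ(formed) = (4422 + D) − (6132) = −1710 + D
Setting this equal to −1353 kJ gives D = 357 kJ/mol.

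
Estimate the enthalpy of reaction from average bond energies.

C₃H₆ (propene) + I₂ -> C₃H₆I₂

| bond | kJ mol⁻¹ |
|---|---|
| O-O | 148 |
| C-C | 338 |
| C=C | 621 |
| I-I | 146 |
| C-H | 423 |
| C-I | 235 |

Bonds broken (reactants):
  C-C: 1 × 338 = 338
  C-H: 6 × 423 = 2538
  C=C: 1 × 621 = 621
  I-I: 1 × 146 = 146
  Σ(broken) = 3643 kJ
Bonds formed (products):
  C-C: 2 × 338 = 676
  C-H: 6 × 423 = 2538
  C-I: 2 × 235 = 470
  Σ(formed) = 3684 kJ
ΔH = Σ(broken) − Σ(formed) = 3643 − 3684 = −41 kJ

ΔH ≈ −41 kJ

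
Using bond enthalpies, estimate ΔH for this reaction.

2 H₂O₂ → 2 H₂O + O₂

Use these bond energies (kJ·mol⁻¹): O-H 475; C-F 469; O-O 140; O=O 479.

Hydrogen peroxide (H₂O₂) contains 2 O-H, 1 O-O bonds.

Bonds broken (reactants):
  O-H: 4 × 475 = 1900
  O-O: 2 × 140 = 280
  Σ(broken) = 2180 kJ
Bonds formed (products):
  O-H: 4 × 475 = 1900
  O=O: 1 × 479 = 479
  Σ(formed) = 2379 kJ
ΔH = Σ(broken) − Σ(formed) = 2180 − 2379 = −199 kJ

ΔH ≈ −199 kJ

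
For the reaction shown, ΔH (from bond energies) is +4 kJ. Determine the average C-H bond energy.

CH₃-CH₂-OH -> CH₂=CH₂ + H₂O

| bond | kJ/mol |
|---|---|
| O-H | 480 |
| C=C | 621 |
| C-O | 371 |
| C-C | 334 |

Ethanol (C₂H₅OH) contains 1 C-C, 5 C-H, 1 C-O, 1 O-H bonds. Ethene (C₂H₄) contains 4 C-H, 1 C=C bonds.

Let D be the C-H bond energy.
Σ(broken) = 1×334 + 5×D + 1×371 + 1×480 = 1185 + 5D
Σ(formed) = 4×D + 1×621 + 2×480 = 1581 + 4D
ΔH = Σ(broken) − Σ(formed) = (1185 + 5D) − (1581 + 4D) = −396 + D
Setting this equal to +4 kJ gives D = 400 kJ/mol.

D(C-H) ≈ 400 kJ/mol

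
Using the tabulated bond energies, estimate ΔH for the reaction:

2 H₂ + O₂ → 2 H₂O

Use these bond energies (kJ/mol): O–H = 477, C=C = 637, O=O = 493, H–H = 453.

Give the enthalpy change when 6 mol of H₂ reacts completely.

Bonds broken (reactants):
  H–H: 2 × 453 = 906
  O=O: 1 × 493 = 493
  Σ(broken) = 1399 kJ
Bonds formed (products):
  O–H: 4 × 477 = 1908
  Σ(formed) = 1908 kJ
ΔH = Σ(broken) − Σ(formed) = 1399 − 1908 = −509 kJ
For 3× the reaction as written: 3 × (−509) = −1527 kJ

ΔH = −1527 kJ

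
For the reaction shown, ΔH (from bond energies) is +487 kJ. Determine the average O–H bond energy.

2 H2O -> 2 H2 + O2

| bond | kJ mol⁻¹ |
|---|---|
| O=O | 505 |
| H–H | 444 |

Let D be the O–H bond energy.
Σ(broken) = 4×D = 4D
Σ(formed) = 2×444 + 1×505 = 1393
ΔH = Σ(broken) − Σ(formed) = (4D) − (1393) = −1393 + 4D
Setting this equal to +487 kJ gives 4D = 1880, so D = 470 kJ/mol.

D(O–H) ≈ 470 kJ/mol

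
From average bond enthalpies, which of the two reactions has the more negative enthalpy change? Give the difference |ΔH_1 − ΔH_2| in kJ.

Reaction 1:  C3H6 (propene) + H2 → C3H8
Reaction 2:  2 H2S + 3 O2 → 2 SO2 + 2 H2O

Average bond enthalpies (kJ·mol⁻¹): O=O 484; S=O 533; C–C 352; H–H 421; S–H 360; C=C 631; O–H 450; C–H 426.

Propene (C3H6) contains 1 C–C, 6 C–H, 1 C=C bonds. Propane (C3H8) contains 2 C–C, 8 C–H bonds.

Reaction 1:
  Bonds broken (reactants):
    C–C: 1 × 352 = 352
    C–H: 6 × 426 = 2556
    C=C: 1 × 631 = 631
    H–H: 1 × 421 = 421
    Σ(broken) = 3960 kJ
  Bonds formed (products):
    C–C: 2 × 352 = 704
    C–H: 8 × 426 = 3408
    Σ(formed) = 4112 kJ
  ΔH_1 = 3960 − 4112 = −152 kJ
Reaction 2:
  Bonds broken (reactants):
    O=O: 3 × 484 = 1452
    S–H: 4 × 360 = 1440
    Σ(broken) = 2892 kJ
  Bonds formed (products):
    O–H: 4 × 450 = 1800
    S=O: 4 × 533 = 2132
    Σ(formed) = 3932 kJ
  ΔH_2 = 2892 − 3932 = −1040 kJ
ΔH_1 − ΔH_2 = +888 kJ, so reaction 2 has the more negative ΔH; |ΔH_1 − ΔH_2| = 888 kJ.

Reaction 2, by 888 kJ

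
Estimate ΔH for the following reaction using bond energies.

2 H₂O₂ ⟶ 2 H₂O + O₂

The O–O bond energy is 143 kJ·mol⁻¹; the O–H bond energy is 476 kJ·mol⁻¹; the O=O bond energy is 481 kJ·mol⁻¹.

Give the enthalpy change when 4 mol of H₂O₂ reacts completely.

Bonds broken (reactants):
  O–H: 4 × 476 = 1904
  O–O: 2 × 143 = 286
  Σ(broken) = 2190 kJ
Bonds formed (products):
  O–H: 4 × 476 = 1904
  O=O: 1 × 481 = 481
  Σ(formed) = 2385 kJ
ΔH = Σ(broken) − Σ(formed) = 2190 − 2385 = −195 kJ
For 2× the reaction as written: 2 × (−195) = −390 kJ

ΔH = −390 kJ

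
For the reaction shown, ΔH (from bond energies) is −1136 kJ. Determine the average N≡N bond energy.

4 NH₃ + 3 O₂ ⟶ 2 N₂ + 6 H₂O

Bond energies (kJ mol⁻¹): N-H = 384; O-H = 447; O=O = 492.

Let D be the N≡N bond energy.
Σ(broken) = 12×384 + 3×492 = 6084
Σ(formed) = 2×D + 12×447 = 5364 + 2D
ΔH = Σ(broken) − Σ(formed) = (6084) − (5364 + 2D) = +720 − 2D
Setting this equal to −1136 kJ gives 2D = 1856, so D = 928 kJ/mol.

D(N≡N) ≈ 928 kJ/mol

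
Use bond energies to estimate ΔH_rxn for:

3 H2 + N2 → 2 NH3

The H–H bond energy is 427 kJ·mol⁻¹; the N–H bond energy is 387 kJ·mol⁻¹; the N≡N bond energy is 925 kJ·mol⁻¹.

ΔH ≈ −116 kJ

Bonds broken (reactants):
  H–H: 3 × 427 = 1281
  N≡N: 1 × 925 = 925
  Σ(broken) = 2206 kJ
Bonds formed (products):
  N–H: 6 × 387 = 2322
  Σ(formed) = 2322 kJ
ΔH = Σ(broken) − Σ(formed) = 2206 − 2322 = −116 kJ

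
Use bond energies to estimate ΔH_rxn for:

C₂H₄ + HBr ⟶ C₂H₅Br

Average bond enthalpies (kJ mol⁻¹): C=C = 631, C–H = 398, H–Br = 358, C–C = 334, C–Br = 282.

Bonds broken (reactants):
  C–H: 4 × 398 = 1592
  C=C: 1 × 631 = 631
  H–Br: 1 × 358 = 358
  Σ(broken) = 2581 kJ
Bonds formed (products):
  C–Br: 1 × 282 = 282
  C–C: 1 × 334 = 334
  C–H: 5 × 398 = 1990
  Σ(formed) = 2606 kJ
ΔH = Σ(broken) − Σ(formed) = 2581 − 2606 = −25 kJ

ΔH ≈ −25 kJ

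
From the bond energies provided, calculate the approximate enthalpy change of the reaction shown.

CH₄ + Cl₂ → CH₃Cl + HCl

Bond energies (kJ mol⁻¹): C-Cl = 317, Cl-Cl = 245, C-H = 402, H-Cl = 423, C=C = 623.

Bonds broken (reactants):
  C-H: 4 × 402 = 1608
  Cl-Cl: 1 × 245 = 245
  Σ(broken) = 1853 kJ
Bonds formed (products):
  C-Cl: 1 × 317 = 317
  C-H: 3 × 402 = 1206
  H-Cl: 1 × 423 = 423
  Σ(formed) = 1946 kJ
ΔH = Σ(broken) − Σ(formed) = 1853 − 1946 = −93 kJ

ΔH ≈ −93 kJ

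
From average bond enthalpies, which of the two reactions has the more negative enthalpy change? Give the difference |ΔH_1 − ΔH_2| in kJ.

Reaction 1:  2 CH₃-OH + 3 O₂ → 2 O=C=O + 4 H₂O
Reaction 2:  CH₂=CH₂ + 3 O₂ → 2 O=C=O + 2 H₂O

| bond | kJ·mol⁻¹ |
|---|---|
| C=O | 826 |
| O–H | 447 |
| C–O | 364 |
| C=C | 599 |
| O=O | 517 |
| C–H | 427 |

Reaction 1:
  Bonds broken (reactants):
    C–H: 6 × 427 = 2562
    C–O: 2 × 364 = 728
    O–H: 2 × 447 = 894
    O=O: 3 × 517 = 1551
    Σ(broken) = 5735 kJ
  Bonds formed (products):
    C=O: 4 × 826 = 3304
    O–H: 8 × 447 = 3576
    Σ(formed) = 6880 kJ
  ΔH_1 = 5735 − 6880 = −1145 kJ
Reaction 2:
  Bonds broken (reactants):
    C–H: 4 × 427 = 1708
    C=C: 1 × 599 = 599
    O=O: 3 × 517 = 1551
    Σ(broken) = 3858 kJ
  Bonds formed (products):
    C=O: 4 × 826 = 3304
    O–H: 4 × 447 = 1788
    Σ(formed) = 5092 kJ
  ΔH_2 = 3858 − 5092 = −1234 kJ
ΔH_1 − ΔH_2 = +89 kJ, so reaction 2 has the more negative ΔH; |ΔH_1 − ΔH_2| = 89 kJ.

Reaction 2, by 89 kJ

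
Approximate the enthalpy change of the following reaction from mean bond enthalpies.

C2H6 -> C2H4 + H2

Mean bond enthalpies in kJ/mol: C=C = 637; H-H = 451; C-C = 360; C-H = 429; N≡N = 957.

ΔH ≈ +130 kJ

Bonds broken (reactants):
  C-C: 1 × 360 = 360
  C-H: 6 × 429 = 2574
  Σ(broken) = 2934 kJ
Bonds formed (products):
  C-H: 4 × 429 = 1716
  C=C: 1 × 637 = 637
  H-H: 1 × 451 = 451
  Σ(formed) = 2804 kJ
ΔH = Σ(broken) − Σ(formed) = 2934 − 2804 = +130 kJ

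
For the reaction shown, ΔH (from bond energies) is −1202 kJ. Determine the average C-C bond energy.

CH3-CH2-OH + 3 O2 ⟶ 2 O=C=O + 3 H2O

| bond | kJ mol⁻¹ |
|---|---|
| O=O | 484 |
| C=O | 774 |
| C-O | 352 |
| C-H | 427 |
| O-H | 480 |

D(C-C) ≈ 355 kJ/mol

Let D be the C-C bond energy.
Σ(broken) = 1×D + 5×427 + 1×352 + 1×480 + 3×484 = 4419 + D
Σ(formed) = 4×774 + 6×480 = 5976
ΔH = Σ(broken) − Σ(formed) = (4419 + D) − (5976) = −1557 + D
Setting this equal to −1202 kJ gives D = 355 kJ/mol.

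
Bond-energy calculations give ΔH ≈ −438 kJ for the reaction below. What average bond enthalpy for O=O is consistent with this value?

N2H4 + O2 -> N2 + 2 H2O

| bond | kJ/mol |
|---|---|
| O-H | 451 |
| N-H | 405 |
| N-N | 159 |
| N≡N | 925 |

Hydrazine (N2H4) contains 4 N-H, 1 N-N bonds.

D(O=O) ≈ 512 kJ/mol

Let D be the O=O bond energy.
Σ(broken) = 4×405 + 1×159 + 1×D = 1779 + D
Σ(formed) = 1×925 + 4×451 = 2729
ΔH = Σ(broken) − Σ(formed) = (1779 + D) − (2729) = −950 + D
Setting this equal to −438 kJ gives D = 512 kJ/mol.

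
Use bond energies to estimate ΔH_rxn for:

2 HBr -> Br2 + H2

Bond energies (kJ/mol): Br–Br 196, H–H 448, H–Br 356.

ΔH ≈ +68 kJ

Bonds broken (reactants):
  H–Br: 2 × 356 = 712
  Σ(broken) = 712 kJ
Bonds formed (products):
  Br–Br: 1 × 196 = 196
  H–H: 1 × 448 = 448
  Σ(formed) = 644 kJ
ΔH = Σ(broken) − Σ(formed) = 712 − 644 = +68 kJ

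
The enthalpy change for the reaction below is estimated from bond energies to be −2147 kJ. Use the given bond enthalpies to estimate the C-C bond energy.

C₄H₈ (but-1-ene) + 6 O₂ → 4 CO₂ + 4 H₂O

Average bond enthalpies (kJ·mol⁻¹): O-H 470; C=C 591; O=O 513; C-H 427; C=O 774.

Let D be the C-C bond energy.
Σ(broken) = 2×D + 8×427 + 1×591 + 6×513 = 7085 + 2D
Σ(formed) = 8×774 + 8×470 = 9952
ΔH = Σ(broken) − Σ(formed) = (7085 + 2D) − (9952) = −2867 + 2D
Setting this equal to −2147 kJ gives 2D = 720, so D = 360 kJ/mol.

D(C-C) ≈ 360 kJ/mol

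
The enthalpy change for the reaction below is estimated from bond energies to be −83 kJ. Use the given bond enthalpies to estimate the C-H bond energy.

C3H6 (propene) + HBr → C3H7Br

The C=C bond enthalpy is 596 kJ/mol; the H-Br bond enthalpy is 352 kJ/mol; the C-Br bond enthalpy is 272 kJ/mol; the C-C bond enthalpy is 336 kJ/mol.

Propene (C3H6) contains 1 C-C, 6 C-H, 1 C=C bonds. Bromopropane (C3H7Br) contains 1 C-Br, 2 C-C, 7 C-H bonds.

Let D be the C-H bond energy.
Σ(broken) = 1×336 + 6×D + 1×596 + 1×352 = 1284 + 6D
Σ(formed) = 1×272 + 2×336 + 7×D = 944 + 7D
ΔH = Σ(broken) − Σ(formed) = (1284 + 6D) − (944 + 7D) = +340 − D
Setting this equal to −83 kJ gives D = 423 kJ/mol.

D(C-H) ≈ 423 kJ/mol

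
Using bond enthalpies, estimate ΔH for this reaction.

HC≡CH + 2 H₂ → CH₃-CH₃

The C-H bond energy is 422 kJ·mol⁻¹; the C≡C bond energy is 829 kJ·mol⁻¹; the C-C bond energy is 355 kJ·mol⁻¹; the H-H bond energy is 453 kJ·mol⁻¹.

Bonds broken (reactants):
  C≡C: 1 × 829 = 829
  C-H: 2 × 422 = 844
  H-H: 2 × 453 = 906
  Σ(broken) = 2579 kJ
Bonds formed (products):
  C-C: 1 × 355 = 355
  C-H: 6 × 422 = 2532
  Σ(formed) = 2887 kJ
ΔH = Σ(broken) − Σ(formed) = 2579 − 2887 = −308 kJ

ΔH ≈ −308 kJ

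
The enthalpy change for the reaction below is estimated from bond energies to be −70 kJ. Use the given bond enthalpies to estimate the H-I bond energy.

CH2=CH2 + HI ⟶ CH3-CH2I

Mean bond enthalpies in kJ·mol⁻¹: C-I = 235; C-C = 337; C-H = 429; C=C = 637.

Let D be the H-I bond energy.
Σ(broken) = 4×429 + 1×637 + 1×D = 2353 + D
Σ(formed) = 1×337 + 5×429 + 1×235 = 2717
ΔH = Σ(broken) − Σ(formed) = (2353 + D) − (2717) = −364 + D
Setting this equal to −70 kJ gives D = 294 kJ/mol.

D(H-I) ≈ 294 kJ/mol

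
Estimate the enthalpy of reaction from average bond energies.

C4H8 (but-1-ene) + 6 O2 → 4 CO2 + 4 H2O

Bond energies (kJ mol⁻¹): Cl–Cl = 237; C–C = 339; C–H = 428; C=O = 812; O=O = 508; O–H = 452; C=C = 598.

ΔH ≈ −2364 kJ

Bonds broken (reactants):
  C–C: 2 × 339 = 678
  C–H: 8 × 428 = 3424
  C=C: 1 × 598 = 598
  O=O: 6 × 508 = 3048
  Σ(broken) = 7748 kJ
Bonds formed (products):
  C=O: 8 × 812 = 6496
  O–H: 8 × 452 = 3616
  Σ(formed) = 10112 kJ
ΔH = Σ(broken) − Σ(formed) = 7748 − 10112 = −2364 kJ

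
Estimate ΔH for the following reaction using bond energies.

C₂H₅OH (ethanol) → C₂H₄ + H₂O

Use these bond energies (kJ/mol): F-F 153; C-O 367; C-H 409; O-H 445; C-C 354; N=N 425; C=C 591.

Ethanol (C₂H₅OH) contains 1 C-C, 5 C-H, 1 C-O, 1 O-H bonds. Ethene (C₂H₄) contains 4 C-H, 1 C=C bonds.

Bonds broken (reactants):
  C-C: 1 × 354 = 354
  C-H: 5 × 409 = 2045
  C-O: 1 × 367 = 367
  O-H: 1 × 445 = 445
  Σ(broken) = 3211 kJ
Bonds formed (products):
  C-H: 4 × 409 = 1636
  C=C: 1 × 591 = 591
  O-H: 2 × 445 = 890
  Σ(formed) = 3117 kJ
ΔH = Σ(broken) − Σ(formed) = 3211 − 3117 = +94 kJ

ΔH ≈ +94 kJ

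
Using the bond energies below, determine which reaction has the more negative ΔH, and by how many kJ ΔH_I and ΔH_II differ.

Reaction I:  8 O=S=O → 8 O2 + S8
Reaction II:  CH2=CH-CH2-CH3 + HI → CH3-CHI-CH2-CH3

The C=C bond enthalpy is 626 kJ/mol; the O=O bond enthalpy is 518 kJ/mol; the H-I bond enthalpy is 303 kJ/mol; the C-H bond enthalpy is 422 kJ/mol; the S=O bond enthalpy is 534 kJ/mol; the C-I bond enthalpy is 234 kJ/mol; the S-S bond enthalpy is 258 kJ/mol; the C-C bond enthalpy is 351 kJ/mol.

Reaction II, by 2414 kJ

Reaction I:
  Bonds broken (reactants):
    S=O: 16 × 534 = 8544
    Σ(broken) = 8544 kJ
  Bonds formed (products):
    O=O: 8 × 518 = 4144
    S-S: 8 × 258 = 2064
    Σ(formed) = 6208 kJ
  ΔH_I = 8544 − 6208 = +2336 kJ
Reaction II:
  Bonds broken (reactants):
    C-C: 2 × 351 = 702
    C-H: 8 × 422 = 3376
    C=C: 1 × 626 = 626
    H-I: 1 × 303 = 303
    Σ(broken) = 5007 kJ
  Bonds formed (products):
    C-C: 3 × 351 = 1053
    C-H: 9 × 422 = 3798
    C-I: 1 × 234 = 234
    Σ(formed) = 5085 kJ
  ΔH_II = 5007 − 5085 = −78 kJ
ΔH_I − ΔH_II = +2414 kJ, so reaction II has the more negative ΔH; |ΔH_I − ΔH_II| = 2414 kJ.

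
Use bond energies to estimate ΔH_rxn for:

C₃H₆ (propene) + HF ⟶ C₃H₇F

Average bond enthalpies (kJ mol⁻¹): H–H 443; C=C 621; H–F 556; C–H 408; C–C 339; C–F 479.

ΔH ≈ −49 kJ

Bonds broken (reactants):
  C–C: 1 × 339 = 339
  C–H: 6 × 408 = 2448
  C=C: 1 × 621 = 621
  H–F: 1 × 556 = 556
  Σ(broken) = 3964 kJ
Bonds formed (products):
  C–C: 2 × 339 = 678
  C–F: 1 × 479 = 479
  C–H: 7 × 408 = 2856
  Σ(formed) = 4013 kJ
ΔH = Σ(broken) − Σ(formed) = 3964 − 4013 = −49 kJ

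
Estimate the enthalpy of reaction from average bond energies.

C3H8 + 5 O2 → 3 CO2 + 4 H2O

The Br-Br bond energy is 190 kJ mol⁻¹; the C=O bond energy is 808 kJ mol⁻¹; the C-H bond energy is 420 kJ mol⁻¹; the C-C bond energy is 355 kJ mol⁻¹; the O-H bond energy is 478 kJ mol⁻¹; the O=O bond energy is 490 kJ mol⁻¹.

ΔH ≈ −2152 kJ

Bonds broken (reactants):
  C-C: 2 × 355 = 710
  C-H: 8 × 420 = 3360
  O=O: 5 × 490 = 2450
  Σ(broken) = 6520 kJ
Bonds formed (products):
  C=O: 6 × 808 = 4848
  O-H: 8 × 478 = 3824
  Σ(formed) = 8672 kJ
ΔH = Σ(broken) − Σ(formed) = 6520 − 8672 = −2152 kJ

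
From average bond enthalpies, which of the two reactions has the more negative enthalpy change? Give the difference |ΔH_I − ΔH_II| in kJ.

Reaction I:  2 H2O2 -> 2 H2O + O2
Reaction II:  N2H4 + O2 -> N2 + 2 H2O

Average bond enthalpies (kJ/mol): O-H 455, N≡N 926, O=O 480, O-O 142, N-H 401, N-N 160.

Reaction II, by 306 kJ

Reaction I:
  Bonds broken (reactants):
    O-H: 4 × 455 = 1820
    O-O: 2 × 142 = 284
    Σ(broken) = 2104 kJ
  Bonds formed (products):
    O-H: 4 × 455 = 1820
    O=O: 1 × 480 = 480
    Σ(formed) = 2300 kJ
  ΔH_I = 2104 − 2300 = −196 kJ
Reaction II:
  Bonds broken (reactants):
    N-H: 4 × 401 = 1604
    N-N: 1 × 160 = 160
    O=O: 1 × 480 = 480
    Σ(broken) = 2244 kJ
  Bonds formed (products):
    N≡N: 1 × 926 = 926
    O-H: 4 × 455 = 1820
    Σ(formed) = 2746 kJ
  ΔH_II = 2244 − 2746 = −502 kJ
ΔH_I − ΔH_II = +306 kJ, so reaction II has the more negative ΔH; |ΔH_I − ΔH_II| = 306 kJ.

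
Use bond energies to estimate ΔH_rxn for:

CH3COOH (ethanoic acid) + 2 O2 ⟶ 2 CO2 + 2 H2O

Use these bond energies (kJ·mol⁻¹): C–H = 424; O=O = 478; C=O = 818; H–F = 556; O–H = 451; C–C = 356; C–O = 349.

ΔH ≈ −874 kJ

Bonds broken (reactants):
  C–C: 1 × 356 = 356
  C–H: 3 × 424 = 1272
  C–O: 1 × 349 = 349
  C=O: 1 × 818 = 818
  O–H: 1 × 451 = 451
  O=O: 2 × 478 = 956
  Σ(broken) = 4202 kJ
Bonds formed (products):
  C=O: 4 × 818 = 3272
  O–H: 4 × 451 = 1804
  Σ(formed) = 5076 kJ
ΔH = Σ(broken) − Σ(formed) = 4202 − 5076 = −874 kJ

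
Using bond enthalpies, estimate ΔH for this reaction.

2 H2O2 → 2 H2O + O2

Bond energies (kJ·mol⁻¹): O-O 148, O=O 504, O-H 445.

ΔH ≈ −208 kJ

Bonds broken (reactants):
  O-H: 4 × 445 = 1780
  O-O: 2 × 148 = 296
  Σ(broken) = 2076 kJ
Bonds formed (products):
  O-H: 4 × 445 = 1780
  O=O: 1 × 504 = 504
  Σ(formed) = 2284 kJ
ΔH = Σ(broken) − Σ(formed) = 2076 − 2284 = −208 kJ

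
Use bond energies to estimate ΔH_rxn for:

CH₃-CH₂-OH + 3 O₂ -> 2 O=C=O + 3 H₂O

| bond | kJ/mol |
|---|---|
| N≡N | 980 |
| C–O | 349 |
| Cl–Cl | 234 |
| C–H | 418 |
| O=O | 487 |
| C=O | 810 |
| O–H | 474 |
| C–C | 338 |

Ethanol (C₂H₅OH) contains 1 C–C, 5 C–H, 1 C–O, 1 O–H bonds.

Bonds broken (reactants):
  C–C: 1 × 338 = 338
  C–H: 5 × 418 = 2090
  C–O: 1 × 349 = 349
  O–H: 1 × 474 = 474
  O=O: 3 × 487 = 1461
  Σ(broken) = 4712 kJ
Bonds formed (products):
  C=O: 4 × 810 = 3240
  O–H: 6 × 474 = 2844
  Σ(formed) = 6084 kJ
ΔH = Σ(broken) − Σ(formed) = 4712 − 6084 = −1372 kJ

ΔH ≈ −1372 kJ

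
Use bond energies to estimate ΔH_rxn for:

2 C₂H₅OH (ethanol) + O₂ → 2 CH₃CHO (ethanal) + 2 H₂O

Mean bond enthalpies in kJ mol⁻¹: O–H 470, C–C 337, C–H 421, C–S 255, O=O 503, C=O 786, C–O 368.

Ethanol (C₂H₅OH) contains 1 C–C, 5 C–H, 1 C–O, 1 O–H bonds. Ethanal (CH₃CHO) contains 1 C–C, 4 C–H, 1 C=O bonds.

Bonds broken (reactants):
  C–C: 2 × 337 = 674
  C–H: 10 × 421 = 4210
  C–O: 2 × 368 = 736
  O–H: 2 × 470 = 940
  O=O: 1 × 503 = 503
  Σ(broken) = 7063 kJ
Bonds formed (products):
  C–C: 2 × 337 = 674
  C–H: 8 × 421 = 3368
  C=O: 2 × 786 = 1572
  O–H: 4 × 470 = 1880
  Σ(formed) = 7494 kJ
ΔH = Σ(broken) − Σ(formed) = 7063 − 7494 = −431 kJ

ΔH ≈ −431 kJ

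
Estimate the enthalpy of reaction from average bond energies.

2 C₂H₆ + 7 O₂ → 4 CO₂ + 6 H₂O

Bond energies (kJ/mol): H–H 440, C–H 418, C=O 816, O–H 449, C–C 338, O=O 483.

ΔH ≈ −2843 kJ

Bonds broken (reactants):
  C–C: 2 × 338 = 676
  C–H: 12 × 418 = 5016
  O=O: 7 × 483 = 3381
  Σ(broken) = 9073 kJ
Bonds formed (products):
  C=O: 8 × 816 = 6528
  O–H: 12 × 449 = 5388
  Σ(formed) = 11916 kJ
ΔH = Σ(broken) − Σ(formed) = 9073 − 11916 = −2843 kJ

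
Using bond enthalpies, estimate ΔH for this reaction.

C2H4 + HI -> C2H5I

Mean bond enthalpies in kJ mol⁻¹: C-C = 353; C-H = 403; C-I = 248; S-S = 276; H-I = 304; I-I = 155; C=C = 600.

ΔH ≈ −100 kJ

Bonds broken (reactants):
  C-H: 4 × 403 = 1612
  C=C: 1 × 600 = 600
  H-I: 1 × 304 = 304
  Σ(broken) = 2516 kJ
Bonds formed (products):
  C-C: 1 × 353 = 353
  C-H: 5 × 403 = 2015
  C-I: 1 × 248 = 248
  Σ(formed) = 2616 kJ
ΔH = Σ(broken) − Σ(formed) = 2516 − 2616 = −100 kJ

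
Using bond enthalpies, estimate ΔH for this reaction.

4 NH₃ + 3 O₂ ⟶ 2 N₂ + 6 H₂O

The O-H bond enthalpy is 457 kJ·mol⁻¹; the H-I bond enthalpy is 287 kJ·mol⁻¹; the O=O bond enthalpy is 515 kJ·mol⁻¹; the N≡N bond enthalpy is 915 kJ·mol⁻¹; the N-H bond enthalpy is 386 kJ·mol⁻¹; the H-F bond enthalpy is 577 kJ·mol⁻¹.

Bonds broken (reactants):
  N-H: 12 × 386 = 4632
  O=O: 3 × 515 = 1545
  Σ(broken) = 6177 kJ
Bonds formed (products):
  N≡N: 2 × 915 = 1830
  O-H: 12 × 457 = 5484
  Σ(formed) = 7314 kJ
ΔH = Σ(broken) − Σ(formed) = 6177 − 7314 = −1137 kJ

ΔH ≈ −1137 kJ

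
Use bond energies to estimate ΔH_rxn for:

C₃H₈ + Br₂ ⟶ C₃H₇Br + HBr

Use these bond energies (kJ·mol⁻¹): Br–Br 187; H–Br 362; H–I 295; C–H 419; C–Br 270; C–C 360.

Bonds broken (reactants):
  Br–Br: 1 × 187 = 187
  C–C: 2 × 360 = 720
  C–H: 8 × 419 = 3352
  Σ(broken) = 4259 kJ
Bonds formed (products):
  C–Br: 1 × 270 = 270
  C–C: 2 × 360 = 720
  C–H: 7 × 419 = 2933
  H–Br: 1 × 362 = 362
  Σ(formed) = 4285 kJ
ΔH = Σ(broken) − Σ(formed) = 4259 − 4285 = −26 kJ

ΔH ≈ −26 kJ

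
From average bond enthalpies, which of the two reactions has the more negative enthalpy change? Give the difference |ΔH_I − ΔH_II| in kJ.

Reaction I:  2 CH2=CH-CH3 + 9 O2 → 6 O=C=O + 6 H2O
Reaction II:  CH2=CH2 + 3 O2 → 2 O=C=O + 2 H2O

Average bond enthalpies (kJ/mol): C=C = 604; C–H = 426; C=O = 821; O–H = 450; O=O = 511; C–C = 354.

Reaction I, by 2382 kJ

Reaction I:
  Bonds broken (reactants):
    C–C: 2 × 354 = 708
    C–H: 12 × 426 = 5112
    C=C: 2 × 604 = 1208
    O=O: 9 × 511 = 4599
    Σ(broken) = 11627 kJ
  Bonds formed (products):
    C=O: 12 × 821 = 9852
    O–H: 12 × 450 = 5400
    Σ(formed) = 15252 kJ
  ΔH_I = 11627 − 15252 = −3625 kJ
Reaction II:
  Bonds broken (reactants):
    C–H: 4 × 426 = 1704
    C=C: 1 × 604 = 604
    O=O: 3 × 511 = 1533
    Σ(broken) = 3841 kJ
  Bonds formed (products):
    C=O: 4 × 821 = 3284
    O–H: 4 × 450 = 1800
    Σ(formed) = 5084 kJ
  ΔH_II = 3841 − 5084 = −1243 kJ
ΔH_I − ΔH_II = −2382 kJ, so reaction I has the more negative ΔH; |ΔH_I − ΔH_II| = 2382 kJ.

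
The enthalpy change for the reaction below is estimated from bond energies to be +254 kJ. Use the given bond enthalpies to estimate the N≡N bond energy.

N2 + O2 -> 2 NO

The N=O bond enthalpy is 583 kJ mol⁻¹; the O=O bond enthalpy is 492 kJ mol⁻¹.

D(N≡N) ≈ 928 kJ/mol

Let D be the N≡N bond energy.
Σ(broken) = 1×D + 1×492 = 492 + D
Σ(formed) = 2×583 = 1166
ΔH = Σ(broken) − Σ(formed) = (492 + D) − (1166) = −674 + D
Setting this equal to +254 kJ gives D = 928 kJ/mol.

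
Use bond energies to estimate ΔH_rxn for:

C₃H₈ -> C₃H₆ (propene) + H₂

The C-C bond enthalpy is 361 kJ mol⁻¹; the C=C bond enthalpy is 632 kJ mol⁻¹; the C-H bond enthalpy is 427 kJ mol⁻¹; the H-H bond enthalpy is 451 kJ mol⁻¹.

Bonds broken (reactants):
  C-C: 2 × 361 = 722
  C-H: 8 × 427 = 3416
  Σ(broken) = 4138 kJ
Bonds formed (products):
  C-C: 1 × 361 = 361
  C-H: 6 × 427 = 2562
  C=C: 1 × 632 = 632
  H-H: 1 × 451 = 451
  Σ(formed) = 4006 kJ
ΔH = Σ(broken) − Σ(formed) = 4138 − 4006 = +132 kJ

ΔH ≈ +132 kJ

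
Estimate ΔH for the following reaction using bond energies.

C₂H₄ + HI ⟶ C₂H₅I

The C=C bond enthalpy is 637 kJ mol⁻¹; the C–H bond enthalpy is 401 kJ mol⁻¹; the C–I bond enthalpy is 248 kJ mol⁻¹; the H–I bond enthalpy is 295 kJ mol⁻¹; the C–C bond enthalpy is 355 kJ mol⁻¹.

Bonds broken (reactants):
  C–H: 4 × 401 = 1604
  C=C: 1 × 637 = 637
  H–I: 1 × 295 = 295
  Σ(broken) = 2536 kJ
Bonds formed (products):
  C–C: 1 × 355 = 355
  C–H: 5 × 401 = 2005
  C–I: 1 × 248 = 248
  Σ(formed) = 2608 kJ
ΔH = Σ(broken) − Σ(formed) = 2536 − 2608 = −72 kJ

ΔH ≈ −72 kJ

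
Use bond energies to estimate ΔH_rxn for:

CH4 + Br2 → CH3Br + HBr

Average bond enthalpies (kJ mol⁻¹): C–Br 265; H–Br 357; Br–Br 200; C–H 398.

Bonds broken (reactants):
  Br–Br: 1 × 200 = 200
  C–H: 4 × 398 = 1592
  Σ(broken) = 1792 kJ
Bonds formed (products):
  C–Br: 1 × 265 = 265
  C–H: 3 × 398 = 1194
  H–Br: 1 × 357 = 357
  Σ(formed) = 1816 kJ
ΔH = Σ(broken) − Σ(formed) = 1792 − 1816 = −24 kJ

ΔH ≈ −24 kJ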